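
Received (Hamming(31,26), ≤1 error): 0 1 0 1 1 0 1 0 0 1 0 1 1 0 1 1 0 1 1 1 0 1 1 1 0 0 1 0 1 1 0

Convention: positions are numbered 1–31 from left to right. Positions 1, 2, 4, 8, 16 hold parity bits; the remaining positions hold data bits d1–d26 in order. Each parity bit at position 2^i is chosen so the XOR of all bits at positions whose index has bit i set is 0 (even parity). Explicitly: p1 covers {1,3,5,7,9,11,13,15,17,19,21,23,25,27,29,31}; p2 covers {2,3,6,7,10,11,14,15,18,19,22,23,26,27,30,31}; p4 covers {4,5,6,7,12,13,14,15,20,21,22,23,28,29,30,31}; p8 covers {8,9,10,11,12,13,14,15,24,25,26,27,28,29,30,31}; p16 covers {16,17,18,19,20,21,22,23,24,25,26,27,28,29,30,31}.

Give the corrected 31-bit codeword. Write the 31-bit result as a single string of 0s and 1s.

s1 (pos 1,3,5,7,9,11,13,15,17,19,21,23,25,27,29,31): 0⊕0⊕1⊕1⊕0⊕0⊕1⊕1⊕0⊕1⊕0⊕1⊕0⊕1⊕1⊕0 = 0
s2 (pos 2,3,6,7,10,11,14,15,18,19,22,23,26,27,30,31): 1⊕0⊕0⊕1⊕1⊕0⊕0⊕1⊕1⊕1⊕1⊕1⊕0⊕1⊕1⊕0 = 0
s4 (pos 4,5,6,7,12,13,14,15,20,21,22,23,28,29,30,31): 1⊕1⊕0⊕1⊕1⊕1⊕0⊕1⊕1⊕0⊕1⊕1⊕0⊕1⊕1⊕0 = 1
s8 (pos 8,9,10,11,12,13,14,15,24,25,26,27,28,29,30,31): 0⊕0⊕1⊕0⊕1⊕1⊕0⊕1⊕1⊕0⊕0⊕1⊕0⊕1⊕1⊕0 = 0
s16 (pos 16,17,18,19,20,21,22,23,24,25,26,27,28,29,30,31): 1⊕0⊕1⊕1⊕1⊕0⊕1⊕1⊕1⊕0⊕0⊕1⊕0⊕1⊕1⊕0 = 0
Syndrome s16…s1 = 00100 → error at position 4.
Flip position 4: 0101101001011011011101110010110 → 0100101001011011011101110010110

0100101001011011011101110010110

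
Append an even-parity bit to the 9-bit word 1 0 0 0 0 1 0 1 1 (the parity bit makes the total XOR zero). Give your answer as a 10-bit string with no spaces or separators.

XOR of the 9 data bits: 1⊕0⊕0⊕0⊕0⊕1⊕0⊕1⊕1 = 0
Parity bit = 0 (so all 10 bits XOR to 0).

1000010110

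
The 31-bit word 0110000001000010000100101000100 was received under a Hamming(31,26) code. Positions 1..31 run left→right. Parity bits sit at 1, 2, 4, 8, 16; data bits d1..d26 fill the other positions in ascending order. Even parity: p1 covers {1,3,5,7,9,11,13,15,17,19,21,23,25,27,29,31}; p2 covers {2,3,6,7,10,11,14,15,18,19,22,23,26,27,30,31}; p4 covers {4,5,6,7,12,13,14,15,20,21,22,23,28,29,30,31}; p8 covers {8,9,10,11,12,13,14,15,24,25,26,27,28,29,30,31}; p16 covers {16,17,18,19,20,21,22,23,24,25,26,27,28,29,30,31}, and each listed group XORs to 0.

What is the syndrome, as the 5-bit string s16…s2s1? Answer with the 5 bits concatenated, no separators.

s1 (pos 1,3,5,7,9,11,13,15,17,19,21,23,25,27,29,31): 0⊕1⊕0⊕0⊕0⊕0⊕0⊕1⊕0⊕0⊕0⊕1⊕1⊕0⊕1⊕0 = 1
s2 (pos 2,3,6,7,10,11,14,15,18,19,22,23,26,27,30,31): 1⊕1⊕0⊕0⊕1⊕0⊕0⊕1⊕0⊕0⊕0⊕1⊕0⊕0⊕0⊕0 = 1
s4 (pos 4,5,6,7,12,13,14,15,20,21,22,23,28,29,30,31): 0⊕0⊕0⊕0⊕0⊕0⊕0⊕1⊕1⊕0⊕0⊕1⊕0⊕1⊕0⊕0 = 0
s8 (pos 8,9,10,11,12,13,14,15,24,25,26,27,28,29,30,31): 0⊕0⊕1⊕0⊕0⊕0⊕0⊕1⊕0⊕1⊕0⊕0⊕0⊕1⊕0⊕0 = 0
s16 (pos 16,17,18,19,20,21,22,23,24,25,26,27,28,29,30,31): 0⊕0⊕0⊕0⊕1⊕0⊕0⊕1⊕0⊕1⊕0⊕0⊕0⊕1⊕0⊕0 = 0
Syndrome s16…s1 = 00011 → error at position 3.

00011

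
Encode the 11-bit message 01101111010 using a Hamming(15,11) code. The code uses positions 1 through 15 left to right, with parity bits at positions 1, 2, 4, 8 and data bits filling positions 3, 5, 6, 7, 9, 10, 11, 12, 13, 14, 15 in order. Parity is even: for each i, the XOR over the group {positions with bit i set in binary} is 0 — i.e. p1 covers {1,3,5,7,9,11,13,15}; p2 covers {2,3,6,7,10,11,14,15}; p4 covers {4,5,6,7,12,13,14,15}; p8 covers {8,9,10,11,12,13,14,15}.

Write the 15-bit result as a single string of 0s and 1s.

Place data at non-parity positions: p1 p2 0 p4 1 1 0 p8 1 1 1 1 0 1 0
p1 (pos 1,3,5,7,9,11,13,15): XOR of data positions = 0⊕1⊕0⊕1⊕1⊕0⊕0 = 1
p2 (pos 2,3,6,7,10,11,14,15): XOR of data positions = 0⊕1⊕0⊕1⊕1⊕1⊕0 = 0
p4 (pos 4,5,6,7,12,13,14,15): XOR of data positions = 1⊕1⊕0⊕1⊕0⊕1⊕0 = 0
p8 (pos 8,9,10,11,12,13,14,15): XOR of data positions = 1⊕1⊕1⊕1⊕0⊕1⊕0 = 1
Codeword: 100011011111010

100011011111010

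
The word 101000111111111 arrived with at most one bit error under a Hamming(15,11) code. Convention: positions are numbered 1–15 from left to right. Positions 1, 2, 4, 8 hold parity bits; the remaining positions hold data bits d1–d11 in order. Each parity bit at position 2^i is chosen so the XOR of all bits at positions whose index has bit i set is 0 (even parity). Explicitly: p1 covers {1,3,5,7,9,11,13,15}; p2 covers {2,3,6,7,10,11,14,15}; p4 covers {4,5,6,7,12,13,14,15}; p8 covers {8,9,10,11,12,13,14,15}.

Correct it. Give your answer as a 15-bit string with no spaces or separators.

s1 (pos 1,3,5,7,9,11,13,15): 1⊕1⊕0⊕1⊕1⊕1⊕1⊕1 = 1
s2 (pos 2,3,6,7,10,11,14,15): 0⊕1⊕0⊕1⊕1⊕1⊕1⊕1 = 0
s4 (pos 4,5,6,7,12,13,14,15): 0⊕0⊕0⊕1⊕1⊕1⊕1⊕1 = 1
s8 (pos 8,9,10,11,12,13,14,15): 1⊕1⊕1⊕1⊕1⊕1⊕1⊕1 = 0
Syndrome s8…s1 = 0101 → error at position 5.
Flip position 5: 101000111111111 → 101010111111111

101010111111111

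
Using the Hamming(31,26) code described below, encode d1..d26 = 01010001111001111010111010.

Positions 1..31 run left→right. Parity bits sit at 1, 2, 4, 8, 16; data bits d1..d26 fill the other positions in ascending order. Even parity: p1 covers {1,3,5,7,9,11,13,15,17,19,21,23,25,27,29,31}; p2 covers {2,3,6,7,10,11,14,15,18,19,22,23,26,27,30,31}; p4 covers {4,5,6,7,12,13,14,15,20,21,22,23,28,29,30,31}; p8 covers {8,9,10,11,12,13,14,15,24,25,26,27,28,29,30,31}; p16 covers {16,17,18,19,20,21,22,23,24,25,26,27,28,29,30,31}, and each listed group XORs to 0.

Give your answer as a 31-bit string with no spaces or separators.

Place data at non-parity positions: p1 p2 0 p4 1 0 1 p8 0 0 0 1 1 1 1 p16 0 0 1 1 1 1 0 1 0 1 1 1 0 1 0
p1 (pos 1,3,5,7,9,11,13,15,17,19,21,23,25,27,29,31): XOR of data positions = 0⊕1⊕1⊕0⊕0⊕1⊕1⊕0⊕1⊕1⊕0⊕0⊕1⊕0⊕0 = 1
p2 (pos 2,3,6,7,10,11,14,15,18,19,22,23,26,27,30,31): XOR of data positions = 0⊕0⊕1⊕0⊕0⊕1⊕1⊕0⊕1⊕1⊕0⊕1⊕1⊕1⊕0 = 0
p4 (pos 4,5,6,7,12,13,14,15,20,21,22,23,28,29,30,31): XOR of data positions = 1⊕0⊕1⊕1⊕1⊕1⊕1⊕1⊕1⊕1⊕0⊕1⊕0⊕1⊕0 = 1
p8 (pos 8,9,10,11,12,13,14,15,24,25,26,27,28,29,30,31): XOR of data positions = 0⊕0⊕0⊕1⊕1⊕1⊕1⊕1⊕0⊕1⊕1⊕1⊕0⊕1⊕0 = 1
p16 (pos 16,17,18,19,20,21,22,23,24,25,26,27,28,29,30,31): XOR of data positions = 0⊕0⊕1⊕1⊕1⊕1⊕0⊕1⊕0⊕1⊕1⊕1⊕0⊕1⊕0 = 1
Codeword: 1001101100011111001111010111010

1001101100011111001111010111010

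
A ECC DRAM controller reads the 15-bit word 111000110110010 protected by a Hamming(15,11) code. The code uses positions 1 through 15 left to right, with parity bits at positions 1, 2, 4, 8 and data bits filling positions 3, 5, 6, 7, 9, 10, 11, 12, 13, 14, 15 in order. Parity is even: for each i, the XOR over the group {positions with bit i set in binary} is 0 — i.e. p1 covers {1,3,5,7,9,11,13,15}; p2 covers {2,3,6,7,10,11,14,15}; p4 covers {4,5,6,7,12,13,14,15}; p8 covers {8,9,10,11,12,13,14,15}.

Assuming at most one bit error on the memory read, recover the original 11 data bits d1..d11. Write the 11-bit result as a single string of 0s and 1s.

s1 (pos 1,3,5,7,9,11,13,15): 1⊕1⊕0⊕1⊕0⊕1⊕0⊕0 = 0
s2 (pos 2,3,6,7,10,11,14,15): 1⊕1⊕0⊕1⊕1⊕1⊕1⊕0 = 0
s4 (pos 4,5,6,7,12,13,14,15): 0⊕0⊕0⊕1⊕0⊕0⊕1⊕0 = 0
s8 (pos 8,9,10,11,12,13,14,15): 1⊕0⊕1⊕1⊕0⊕0⊕1⊕0 = 0
Syndrome s8…s1 = 0000 → no error.
Read data bits from positions 3,5,6,7,9,10,11,12,13,14,15: 10010110010

10010110010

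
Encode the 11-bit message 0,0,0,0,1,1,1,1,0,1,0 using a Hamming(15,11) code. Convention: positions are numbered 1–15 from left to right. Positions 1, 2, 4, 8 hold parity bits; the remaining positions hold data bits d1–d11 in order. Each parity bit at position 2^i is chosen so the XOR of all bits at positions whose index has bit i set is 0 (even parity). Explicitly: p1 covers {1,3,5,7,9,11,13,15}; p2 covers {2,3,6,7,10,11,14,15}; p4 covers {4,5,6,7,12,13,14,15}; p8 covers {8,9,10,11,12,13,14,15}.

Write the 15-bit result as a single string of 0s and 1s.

010000011111010

Place data at non-parity positions: p1 p2 0 p4 0 0 0 p8 1 1 1 1 0 1 0
p1 (pos 1,3,5,7,9,11,13,15): XOR of data positions = 0⊕0⊕0⊕1⊕1⊕0⊕0 = 0
p2 (pos 2,3,6,7,10,11,14,15): XOR of data positions = 0⊕0⊕0⊕1⊕1⊕1⊕0 = 1
p4 (pos 4,5,6,7,12,13,14,15): XOR of data positions = 0⊕0⊕0⊕1⊕0⊕1⊕0 = 0
p8 (pos 8,9,10,11,12,13,14,15): XOR of data positions = 1⊕1⊕1⊕1⊕0⊕1⊕0 = 1
Codeword: 010000011111010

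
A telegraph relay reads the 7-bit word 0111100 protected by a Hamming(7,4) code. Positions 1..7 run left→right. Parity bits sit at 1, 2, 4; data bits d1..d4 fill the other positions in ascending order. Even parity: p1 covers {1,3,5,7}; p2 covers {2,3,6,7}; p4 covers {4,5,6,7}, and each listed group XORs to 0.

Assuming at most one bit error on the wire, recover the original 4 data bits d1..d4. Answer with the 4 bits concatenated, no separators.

1100

s1 (pos 1,3,5,7): 0⊕1⊕1⊕0 = 0
s2 (pos 2,3,6,7): 1⊕1⊕0⊕0 = 0
s4 (pos 4,5,6,7): 1⊕1⊕0⊕0 = 0
Syndrome s4…s1 = 000 → no error.
Read data bits from positions 3,5,6,7: 1100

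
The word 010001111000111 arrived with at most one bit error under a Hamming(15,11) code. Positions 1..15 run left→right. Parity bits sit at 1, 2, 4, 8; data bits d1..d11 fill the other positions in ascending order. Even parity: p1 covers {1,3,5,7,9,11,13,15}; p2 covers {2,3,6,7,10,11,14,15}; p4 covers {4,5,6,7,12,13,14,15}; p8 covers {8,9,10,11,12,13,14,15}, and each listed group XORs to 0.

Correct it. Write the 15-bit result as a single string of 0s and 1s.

010001111000101

s1 (pos 1,3,5,7,9,11,13,15): 0⊕0⊕0⊕1⊕1⊕0⊕1⊕1 = 0
s2 (pos 2,3,6,7,10,11,14,15): 1⊕0⊕1⊕1⊕0⊕0⊕1⊕1 = 1
s4 (pos 4,5,6,7,12,13,14,15): 0⊕0⊕1⊕1⊕0⊕1⊕1⊕1 = 1
s8 (pos 8,9,10,11,12,13,14,15): 1⊕1⊕0⊕0⊕0⊕1⊕1⊕1 = 1
Syndrome s8…s1 = 1110 → error at position 14.
Flip position 14: 010001111000111 → 010001111000101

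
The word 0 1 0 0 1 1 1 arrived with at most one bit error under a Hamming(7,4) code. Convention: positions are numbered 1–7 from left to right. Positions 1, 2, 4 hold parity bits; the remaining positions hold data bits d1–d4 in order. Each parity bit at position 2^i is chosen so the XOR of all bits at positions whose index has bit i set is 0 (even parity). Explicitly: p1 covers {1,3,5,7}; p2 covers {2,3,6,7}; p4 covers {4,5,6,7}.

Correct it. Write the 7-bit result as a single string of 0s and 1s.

s1 (pos 1,3,5,7): 0⊕0⊕1⊕1 = 0
s2 (pos 2,3,6,7): 1⊕0⊕1⊕1 = 1
s4 (pos 4,5,6,7): 0⊕1⊕1⊕1 = 1
Syndrome s4…s1 = 110 → error at position 6.
Flip position 6: 0100111 → 0100101

0100101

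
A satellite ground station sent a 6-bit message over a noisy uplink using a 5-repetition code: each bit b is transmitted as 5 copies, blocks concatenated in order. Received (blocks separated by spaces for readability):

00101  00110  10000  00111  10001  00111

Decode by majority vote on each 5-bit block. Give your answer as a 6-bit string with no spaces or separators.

Block 1 (00101): 2 ones → 0
Block 2 (00110): 2 ones → 0
Block 3 (10000): 1 one → 0
Block 4 (00111): 3 ones → 1
Block 5 (10001): 2 ones → 0
Block 6 (00111): 3 ones → 1

000101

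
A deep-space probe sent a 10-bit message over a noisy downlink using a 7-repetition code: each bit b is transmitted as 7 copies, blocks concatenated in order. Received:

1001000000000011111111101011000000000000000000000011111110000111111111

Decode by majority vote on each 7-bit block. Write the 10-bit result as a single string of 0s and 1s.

Block 1 (1001000): 2 ones → 0
Block 2 (0000000): 0 ones → 0
Block 3 (1111111): 7 ones → 1
Block 4 (1101011): 5 ones → 1
Block 5 (0000000): 0 ones → 0
Block 6 (0000000): 0 ones → 0
Block 7 (0000000): 0 ones → 0
Block 8 (0111111): 6 ones → 1
Block 9 (1000011): 3 ones → 0
Block 10 (1111111): 7 ones → 1

0011000101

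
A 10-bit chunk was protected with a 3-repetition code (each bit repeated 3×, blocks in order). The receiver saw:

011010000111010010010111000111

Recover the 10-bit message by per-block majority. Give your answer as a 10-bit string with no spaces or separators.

Block 1 (011): 2 ones → 1
Block 2 (010): 1 one → 0
Block 3 (000): 0 ones → 0
Block 4 (111): 3 ones → 1
Block 5 (010): 1 one → 0
Block 6 (010): 1 one → 0
Block 7 (010): 1 one → 0
Block 8 (111): 3 ones → 1
Block 9 (000): 0 ones → 0
Block 10 (111): 3 ones → 1

1001000101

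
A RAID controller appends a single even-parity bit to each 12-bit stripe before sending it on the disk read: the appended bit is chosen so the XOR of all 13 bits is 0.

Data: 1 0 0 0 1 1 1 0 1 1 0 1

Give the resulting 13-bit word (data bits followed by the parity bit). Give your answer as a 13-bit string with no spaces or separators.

1000111011011

XOR of the 12 data bits: 1⊕0⊕0⊕0⊕1⊕1⊕1⊕0⊕1⊕1⊕0⊕1 = 1
Parity bit = 1 (so all 13 bits XOR to 0).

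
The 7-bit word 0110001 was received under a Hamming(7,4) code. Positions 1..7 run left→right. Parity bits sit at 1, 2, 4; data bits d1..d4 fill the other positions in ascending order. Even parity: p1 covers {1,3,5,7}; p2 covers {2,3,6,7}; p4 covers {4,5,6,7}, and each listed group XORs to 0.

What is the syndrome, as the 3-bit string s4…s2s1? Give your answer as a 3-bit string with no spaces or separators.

110

s1 (pos 1,3,5,7): 0⊕1⊕0⊕1 = 0
s2 (pos 2,3,6,7): 1⊕1⊕0⊕1 = 1
s4 (pos 4,5,6,7): 0⊕0⊕0⊕1 = 1
Syndrome s4…s1 = 110 → error at position 6.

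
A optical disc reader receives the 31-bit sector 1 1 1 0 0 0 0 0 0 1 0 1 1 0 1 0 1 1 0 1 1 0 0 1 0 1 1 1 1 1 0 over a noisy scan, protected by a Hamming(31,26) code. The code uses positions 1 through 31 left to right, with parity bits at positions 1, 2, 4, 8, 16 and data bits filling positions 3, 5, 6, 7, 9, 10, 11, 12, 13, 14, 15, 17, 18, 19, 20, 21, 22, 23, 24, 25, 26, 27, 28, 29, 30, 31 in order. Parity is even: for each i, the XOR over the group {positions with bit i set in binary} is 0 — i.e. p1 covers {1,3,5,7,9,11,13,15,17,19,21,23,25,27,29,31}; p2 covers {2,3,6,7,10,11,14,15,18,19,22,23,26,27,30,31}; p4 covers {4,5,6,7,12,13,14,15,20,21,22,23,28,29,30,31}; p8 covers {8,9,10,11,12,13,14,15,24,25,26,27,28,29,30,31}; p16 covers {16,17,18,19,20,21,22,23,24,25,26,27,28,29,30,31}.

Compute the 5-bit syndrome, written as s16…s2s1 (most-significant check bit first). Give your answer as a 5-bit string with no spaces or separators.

s1 (pos 1,3,5,7,9,11,13,15,17,19,21,23,25,27,29,31): 1⊕1⊕0⊕0⊕0⊕0⊕1⊕1⊕1⊕0⊕1⊕0⊕0⊕1⊕1⊕0 = 0
s2 (pos 2,3,6,7,10,11,14,15,18,19,22,23,26,27,30,31): 1⊕1⊕0⊕0⊕1⊕0⊕0⊕1⊕1⊕0⊕0⊕0⊕1⊕1⊕1⊕0 = 0
s4 (pos 4,5,6,7,12,13,14,15,20,21,22,23,28,29,30,31): 0⊕0⊕0⊕0⊕1⊕1⊕0⊕1⊕1⊕1⊕0⊕0⊕1⊕1⊕1⊕0 = 0
s8 (pos 8,9,10,11,12,13,14,15,24,25,26,27,28,29,30,31): 0⊕0⊕1⊕0⊕1⊕1⊕0⊕1⊕1⊕0⊕1⊕1⊕1⊕1⊕1⊕0 = 0
s16 (pos 16,17,18,19,20,21,22,23,24,25,26,27,28,29,30,31): 0⊕1⊕1⊕0⊕1⊕1⊕0⊕0⊕1⊕0⊕1⊕1⊕1⊕1⊕1⊕0 = 0
Syndrome s16…s1 = 00000 → no error.

00000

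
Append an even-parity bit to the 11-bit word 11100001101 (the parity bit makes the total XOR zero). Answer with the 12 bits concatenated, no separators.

XOR of the 11 data bits: 1⊕1⊕1⊕0⊕0⊕0⊕0⊕1⊕1⊕0⊕1 = 0
Parity bit = 0 (so all 12 bits XOR to 0).

111000011010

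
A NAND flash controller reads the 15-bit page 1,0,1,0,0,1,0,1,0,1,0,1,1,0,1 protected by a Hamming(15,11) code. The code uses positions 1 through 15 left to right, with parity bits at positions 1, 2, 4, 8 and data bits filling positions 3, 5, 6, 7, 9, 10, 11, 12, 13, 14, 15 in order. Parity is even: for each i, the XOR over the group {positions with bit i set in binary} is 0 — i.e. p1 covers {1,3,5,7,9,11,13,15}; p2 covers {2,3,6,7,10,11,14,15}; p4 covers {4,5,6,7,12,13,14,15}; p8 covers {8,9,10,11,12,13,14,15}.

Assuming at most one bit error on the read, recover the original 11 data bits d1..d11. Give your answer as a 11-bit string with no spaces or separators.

s1 (pos 1,3,5,7,9,11,13,15): 1⊕1⊕0⊕0⊕0⊕0⊕1⊕1 = 0
s2 (pos 2,3,6,7,10,11,14,15): 0⊕1⊕1⊕0⊕1⊕0⊕0⊕1 = 0
s4 (pos 4,5,6,7,12,13,14,15): 0⊕0⊕1⊕0⊕1⊕1⊕0⊕1 = 0
s8 (pos 8,9,10,11,12,13,14,15): 1⊕0⊕1⊕0⊕1⊕1⊕0⊕1 = 1
Syndrome s8…s1 = 1000 → error at position 8.
Flip position 8: 101001010101101 → 101001000101101
Read data bits from positions 3,5,6,7,9,10,11,12,13,14,15: 10100101101

10100101101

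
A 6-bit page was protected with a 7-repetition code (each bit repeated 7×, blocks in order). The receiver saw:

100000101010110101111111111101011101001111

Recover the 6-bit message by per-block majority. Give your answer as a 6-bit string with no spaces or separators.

Block 1 (1000001): 2 ones → 0
Block 2 (0101011): 4 ones → 1
Block 3 (0101111): 5 ones → 1
Block 4 (1111111): 7 ones → 1
Block 5 (0101110): 4 ones → 1
Block 6 (1001111): 5 ones → 1

011111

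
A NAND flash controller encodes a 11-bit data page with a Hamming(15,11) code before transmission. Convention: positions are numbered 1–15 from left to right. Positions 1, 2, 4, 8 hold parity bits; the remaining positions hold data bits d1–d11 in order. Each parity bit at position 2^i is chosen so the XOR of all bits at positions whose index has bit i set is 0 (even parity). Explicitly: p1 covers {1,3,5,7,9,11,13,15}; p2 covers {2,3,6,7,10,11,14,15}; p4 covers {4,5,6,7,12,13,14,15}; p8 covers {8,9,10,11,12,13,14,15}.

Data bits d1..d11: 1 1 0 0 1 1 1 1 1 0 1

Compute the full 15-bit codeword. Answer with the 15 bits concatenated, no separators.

001010001111101

Place data at non-parity positions: p1 p2 1 p4 1 0 0 p8 1 1 1 1 1 0 1
p1 (pos 1,3,5,7,9,11,13,15): XOR of data positions = 1⊕1⊕0⊕1⊕1⊕1⊕1 = 0
p2 (pos 2,3,6,7,10,11,14,15): XOR of data positions = 1⊕0⊕0⊕1⊕1⊕0⊕1 = 0
p4 (pos 4,5,6,7,12,13,14,15): XOR of data positions = 1⊕0⊕0⊕1⊕1⊕0⊕1 = 0
p8 (pos 8,9,10,11,12,13,14,15): XOR of data positions = 1⊕1⊕1⊕1⊕1⊕0⊕1 = 0
Codeword: 001010001111101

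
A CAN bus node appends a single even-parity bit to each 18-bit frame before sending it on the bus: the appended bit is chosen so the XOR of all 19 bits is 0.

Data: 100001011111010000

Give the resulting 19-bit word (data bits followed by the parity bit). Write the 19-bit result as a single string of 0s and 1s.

XOR of the 18 data bits: 1⊕0⊕0⊕0⊕0⊕1⊕0⊕1⊕1⊕1⊕1⊕1⊕0⊕1⊕0⊕0⊕0⊕0 = 0
Parity bit = 0 (so all 19 bits XOR to 0).

1000010111110100000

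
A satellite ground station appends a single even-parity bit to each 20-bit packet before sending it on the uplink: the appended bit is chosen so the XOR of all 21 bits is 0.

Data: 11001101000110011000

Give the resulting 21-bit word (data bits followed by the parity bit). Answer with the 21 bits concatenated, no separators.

110011010001100110001

XOR of the 20 data bits: 1⊕1⊕0⊕0⊕1⊕1⊕0⊕1⊕0⊕0⊕0⊕1⊕1⊕0⊕0⊕1⊕1⊕0⊕0⊕0 = 1
Parity bit = 1 (so all 21 bits XOR to 0).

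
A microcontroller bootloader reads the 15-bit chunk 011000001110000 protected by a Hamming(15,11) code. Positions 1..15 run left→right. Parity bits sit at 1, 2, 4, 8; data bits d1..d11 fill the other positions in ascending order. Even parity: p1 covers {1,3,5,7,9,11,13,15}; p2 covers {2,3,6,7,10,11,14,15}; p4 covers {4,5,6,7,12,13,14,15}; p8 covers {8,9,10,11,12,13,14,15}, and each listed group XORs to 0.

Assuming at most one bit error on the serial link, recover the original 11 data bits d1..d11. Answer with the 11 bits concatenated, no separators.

10000110000

s1 (pos 1,3,5,7,9,11,13,15): 0⊕1⊕0⊕0⊕1⊕1⊕0⊕0 = 1
s2 (pos 2,3,6,7,10,11,14,15): 1⊕1⊕0⊕0⊕1⊕1⊕0⊕0 = 0
s4 (pos 4,5,6,7,12,13,14,15): 0⊕0⊕0⊕0⊕0⊕0⊕0⊕0 = 0
s8 (pos 8,9,10,11,12,13,14,15): 0⊕1⊕1⊕1⊕0⊕0⊕0⊕0 = 1
Syndrome s8…s1 = 1001 → error at position 9.
Flip position 9: 011000001110000 → 011000000110000
Read data bits from positions 3,5,6,7,9,10,11,12,13,14,15: 10000110000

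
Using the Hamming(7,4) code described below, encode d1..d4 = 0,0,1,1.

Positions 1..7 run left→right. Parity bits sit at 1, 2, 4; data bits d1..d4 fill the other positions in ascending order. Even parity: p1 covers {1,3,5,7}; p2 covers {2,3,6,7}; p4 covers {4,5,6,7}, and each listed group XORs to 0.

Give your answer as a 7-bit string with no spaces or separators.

Place data at non-parity positions: p1 p2 0 p4 0 1 1
p1 (pos 1,3,5,7): XOR of data positions = 0⊕0⊕1 = 1
p2 (pos 2,3,6,7): XOR of data positions = 0⊕1⊕1 = 0
p4 (pos 4,5,6,7): XOR of data positions = 0⊕1⊕1 = 0
Codeword: 1000011

1000011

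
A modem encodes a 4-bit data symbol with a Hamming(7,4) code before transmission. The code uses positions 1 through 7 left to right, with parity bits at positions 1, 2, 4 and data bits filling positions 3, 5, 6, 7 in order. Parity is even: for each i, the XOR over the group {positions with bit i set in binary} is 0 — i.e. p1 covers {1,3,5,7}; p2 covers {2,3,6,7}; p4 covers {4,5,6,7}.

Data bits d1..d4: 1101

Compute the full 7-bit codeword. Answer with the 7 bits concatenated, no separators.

1010101

Place data at non-parity positions: p1 p2 1 p4 1 0 1
p1 (pos 1,3,5,7): XOR of data positions = 1⊕1⊕1 = 1
p2 (pos 2,3,6,7): XOR of data positions = 1⊕0⊕1 = 0
p4 (pos 4,5,6,7): XOR of data positions = 1⊕0⊕1 = 0
Codeword: 1010101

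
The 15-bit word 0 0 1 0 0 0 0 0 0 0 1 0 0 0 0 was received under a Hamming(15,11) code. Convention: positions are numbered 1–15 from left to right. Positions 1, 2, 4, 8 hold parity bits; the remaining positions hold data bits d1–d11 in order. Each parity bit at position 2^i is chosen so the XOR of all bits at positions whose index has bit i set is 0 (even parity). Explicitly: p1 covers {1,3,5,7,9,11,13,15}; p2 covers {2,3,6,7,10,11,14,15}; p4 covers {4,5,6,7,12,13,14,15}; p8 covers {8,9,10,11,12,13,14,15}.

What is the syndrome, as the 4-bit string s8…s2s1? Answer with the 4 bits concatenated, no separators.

1000

s1 (pos 1,3,5,7,9,11,13,15): 0⊕1⊕0⊕0⊕0⊕1⊕0⊕0 = 0
s2 (pos 2,3,6,7,10,11,14,15): 0⊕1⊕0⊕0⊕0⊕1⊕0⊕0 = 0
s4 (pos 4,5,6,7,12,13,14,15): 0⊕0⊕0⊕0⊕0⊕0⊕0⊕0 = 0
s8 (pos 8,9,10,11,12,13,14,15): 0⊕0⊕0⊕1⊕0⊕0⊕0⊕0 = 1
Syndrome s8…s1 = 1000 → error at position 8.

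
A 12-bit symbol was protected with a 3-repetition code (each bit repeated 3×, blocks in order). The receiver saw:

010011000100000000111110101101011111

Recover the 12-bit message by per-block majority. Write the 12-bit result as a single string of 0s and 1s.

010000111111

Block 1 (010): 1 one → 0
Block 2 (011): 2 ones → 1
Block 3 (000): 0 ones → 0
Block 4 (100): 1 one → 0
Block 5 (000): 0 ones → 0
Block 6 (000): 0 ones → 0
Block 7 (111): 3 ones → 1
Block 8 (110): 2 ones → 1
Block 9 (101): 2 ones → 1
Block 10 (101): 2 ones → 1
Block 11 (011): 2 ones → 1
Block 12 (111): 3 ones → 1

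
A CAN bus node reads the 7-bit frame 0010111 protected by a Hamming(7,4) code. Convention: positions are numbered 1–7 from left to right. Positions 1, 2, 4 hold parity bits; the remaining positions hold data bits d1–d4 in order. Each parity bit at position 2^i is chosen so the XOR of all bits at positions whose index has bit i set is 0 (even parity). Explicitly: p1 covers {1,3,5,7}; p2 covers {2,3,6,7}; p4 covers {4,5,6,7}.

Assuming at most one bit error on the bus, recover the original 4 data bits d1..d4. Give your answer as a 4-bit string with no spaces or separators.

s1 (pos 1,3,5,7): 0⊕1⊕1⊕1 = 1
s2 (pos 2,3,6,7): 0⊕1⊕1⊕1 = 1
s4 (pos 4,5,6,7): 0⊕1⊕1⊕1 = 1
Syndrome s4…s1 = 111 → error at position 7.
Flip position 7: 0010111 → 0010110
Read data bits from positions 3,5,6,7: 1110

1110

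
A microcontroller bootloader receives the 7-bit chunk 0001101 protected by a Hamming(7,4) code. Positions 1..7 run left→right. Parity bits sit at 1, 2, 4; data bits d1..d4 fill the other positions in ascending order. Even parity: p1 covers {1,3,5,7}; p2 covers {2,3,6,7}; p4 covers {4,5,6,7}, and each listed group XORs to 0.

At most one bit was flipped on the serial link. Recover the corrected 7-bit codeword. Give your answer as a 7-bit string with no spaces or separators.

s1 (pos 1,3,5,7): 0⊕0⊕1⊕1 = 0
s2 (pos 2,3,6,7): 0⊕0⊕0⊕1 = 1
s4 (pos 4,5,6,7): 1⊕1⊕0⊕1 = 1
Syndrome s4…s1 = 110 → error at position 6.
Flip position 6: 0001101 → 0001111

0001111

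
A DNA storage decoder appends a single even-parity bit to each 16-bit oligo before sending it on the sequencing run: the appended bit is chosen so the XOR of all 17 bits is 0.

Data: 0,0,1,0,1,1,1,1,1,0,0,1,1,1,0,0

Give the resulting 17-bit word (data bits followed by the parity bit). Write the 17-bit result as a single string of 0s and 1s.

00101111100111001

XOR of the 16 data bits: 0⊕0⊕1⊕0⊕1⊕1⊕1⊕1⊕1⊕0⊕0⊕1⊕1⊕1⊕0⊕0 = 1
Parity bit = 1 (so all 17 bits XOR to 0).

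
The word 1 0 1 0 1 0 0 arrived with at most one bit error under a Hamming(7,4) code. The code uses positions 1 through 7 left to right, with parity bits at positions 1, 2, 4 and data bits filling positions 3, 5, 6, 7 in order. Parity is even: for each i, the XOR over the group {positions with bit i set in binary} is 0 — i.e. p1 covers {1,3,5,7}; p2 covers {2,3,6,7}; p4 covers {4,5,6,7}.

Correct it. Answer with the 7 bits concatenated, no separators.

s1 (pos 1,3,5,7): 1⊕1⊕1⊕0 = 1
s2 (pos 2,3,6,7): 0⊕1⊕0⊕0 = 1
s4 (pos 4,5,6,7): 0⊕1⊕0⊕0 = 1
Syndrome s4…s1 = 111 → error at position 7.
Flip position 7: 1010100 → 1010101

1010101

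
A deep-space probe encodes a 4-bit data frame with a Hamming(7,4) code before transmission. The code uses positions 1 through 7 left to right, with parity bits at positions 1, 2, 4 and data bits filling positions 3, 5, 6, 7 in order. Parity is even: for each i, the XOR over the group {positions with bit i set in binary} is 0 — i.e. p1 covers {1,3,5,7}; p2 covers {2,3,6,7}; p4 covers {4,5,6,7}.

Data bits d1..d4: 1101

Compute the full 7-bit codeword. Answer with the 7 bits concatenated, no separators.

Place data at non-parity positions: p1 p2 1 p4 1 0 1
p1 (pos 1,3,5,7): XOR of data positions = 1⊕1⊕1 = 1
p2 (pos 2,3,6,7): XOR of data positions = 1⊕0⊕1 = 0
p4 (pos 4,5,6,7): XOR of data positions = 1⊕0⊕1 = 0
Codeword: 1010101

1010101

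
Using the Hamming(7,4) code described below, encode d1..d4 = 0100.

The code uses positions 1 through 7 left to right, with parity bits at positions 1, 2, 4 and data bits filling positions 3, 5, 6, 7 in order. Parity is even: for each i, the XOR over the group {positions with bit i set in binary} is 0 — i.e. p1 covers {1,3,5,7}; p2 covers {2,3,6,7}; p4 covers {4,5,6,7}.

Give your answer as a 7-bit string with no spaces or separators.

1001100

Place data at non-parity positions: p1 p2 0 p4 1 0 0
p1 (pos 1,3,5,7): XOR of data positions = 0⊕1⊕0 = 1
p2 (pos 2,3,6,7): XOR of data positions = 0⊕0⊕0 = 0
p4 (pos 4,5,6,7): XOR of data positions = 1⊕0⊕0 = 1
Codeword: 1001100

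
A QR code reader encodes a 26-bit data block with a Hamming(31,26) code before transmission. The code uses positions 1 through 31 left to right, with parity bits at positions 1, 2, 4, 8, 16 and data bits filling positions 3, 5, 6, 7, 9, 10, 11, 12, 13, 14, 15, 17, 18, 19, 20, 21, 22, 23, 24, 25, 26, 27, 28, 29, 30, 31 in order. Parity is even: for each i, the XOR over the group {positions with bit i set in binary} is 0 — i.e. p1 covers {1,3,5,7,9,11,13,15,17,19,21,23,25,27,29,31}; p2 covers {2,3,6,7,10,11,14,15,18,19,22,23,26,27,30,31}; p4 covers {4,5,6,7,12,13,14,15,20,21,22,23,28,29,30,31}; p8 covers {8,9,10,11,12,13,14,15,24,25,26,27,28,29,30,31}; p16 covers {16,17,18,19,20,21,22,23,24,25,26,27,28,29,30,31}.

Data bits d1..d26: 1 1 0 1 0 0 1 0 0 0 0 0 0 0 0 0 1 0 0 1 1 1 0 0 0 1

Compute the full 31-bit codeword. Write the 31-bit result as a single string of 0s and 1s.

1110101100100001000001001110001

Place data at non-parity positions: p1 p2 1 p4 1 0 1 p8 0 0 1 0 0 0 0 p16 0 0 0 0 0 1 0 0 1 1 1 0 0 0 1
p1 (pos 1,3,5,7,9,11,13,15,17,19,21,23,25,27,29,31): XOR of data positions = 1⊕1⊕1⊕0⊕1⊕0⊕0⊕0⊕0⊕0⊕0⊕1⊕1⊕0⊕1 = 1
p2 (pos 2,3,6,7,10,11,14,15,18,19,22,23,26,27,30,31): XOR of data positions = 1⊕0⊕1⊕0⊕1⊕0⊕0⊕0⊕0⊕1⊕0⊕1⊕1⊕0⊕1 = 1
p4 (pos 4,5,6,7,12,13,14,15,20,21,22,23,28,29,30,31): XOR of data positions = 1⊕0⊕1⊕0⊕0⊕0⊕0⊕0⊕0⊕1⊕0⊕0⊕0⊕0⊕1 = 0
p8 (pos 8,9,10,11,12,13,14,15,24,25,26,27,28,29,30,31): XOR of data positions = 0⊕0⊕1⊕0⊕0⊕0⊕0⊕0⊕1⊕1⊕1⊕0⊕0⊕0⊕1 = 1
p16 (pos 16,17,18,19,20,21,22,23,24,25,26,27,28,29,30,31): XOR of data positions = 0⊕0⊕0⊕0⊕0⊕1⊕0⊕0⊕1⊕1⊕1⊕0⊕0⊕0⊕1 = 1
Codeword: 1110101100100001000001001110001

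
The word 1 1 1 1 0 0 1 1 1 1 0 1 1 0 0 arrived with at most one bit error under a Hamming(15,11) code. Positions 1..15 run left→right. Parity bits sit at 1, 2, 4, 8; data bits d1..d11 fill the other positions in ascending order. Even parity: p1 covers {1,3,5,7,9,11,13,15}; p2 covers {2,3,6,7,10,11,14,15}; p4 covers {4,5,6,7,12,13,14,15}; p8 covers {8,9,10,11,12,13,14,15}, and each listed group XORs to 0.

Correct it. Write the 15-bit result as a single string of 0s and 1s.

s1 (pos 1,3,5,7,9,11,13,15): 1⊕1⊕0⊕1⊕1⊕0⊕1⊕0 = 1
s2 (pos 2,3,6,7,10,11,14,15): 1⊕1⊕0⊕1⊕1⊕0⊕0⊕0 = 0
s4 (pos 4,5,6,7,12,13,14,15): 1⊕0⊕0⊕1⊕1⊕1⊕0⊕0 = 0
s8 (pos 8,9,10,11,12,13,14,15): 1⊕1⊕1⊕0⊕1⊕1⊕0⊕0 = 1
Syndrome s8…s1 = 1001 → error at position 9.
Flip position 9: 111100111101100 → 111100110101100

111100110101100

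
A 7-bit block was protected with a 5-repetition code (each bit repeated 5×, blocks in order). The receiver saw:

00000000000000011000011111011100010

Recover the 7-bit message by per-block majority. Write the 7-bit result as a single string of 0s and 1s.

0000110

Block 1 (00000): 0 ones → 0
Block 2 (00000): 0 ones → 0
Block 3 (00000): 0 ones → 0
Block 4 (11000): 2 ones → 0
Block 5 (01111): 4 ones → 1
Block 6 (10111): 4 ones → 1
Block 7 (00010): 1 one → 0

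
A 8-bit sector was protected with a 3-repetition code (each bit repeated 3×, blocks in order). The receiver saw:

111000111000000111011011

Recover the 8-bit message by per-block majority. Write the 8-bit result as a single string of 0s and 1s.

Block 1 (111): 3 ones → 1
Block 2 (000): 0 ones → 0
Block 3 (111): 3 ones → 1
Block 4 (000): 0 ones → 0
Block 5 (000): 0 ones → 0
Block 6 (111): 3 ones → 1
Block 7 (011): 2 ones → 1
Block 8 (011): 2 ones → 1

10100111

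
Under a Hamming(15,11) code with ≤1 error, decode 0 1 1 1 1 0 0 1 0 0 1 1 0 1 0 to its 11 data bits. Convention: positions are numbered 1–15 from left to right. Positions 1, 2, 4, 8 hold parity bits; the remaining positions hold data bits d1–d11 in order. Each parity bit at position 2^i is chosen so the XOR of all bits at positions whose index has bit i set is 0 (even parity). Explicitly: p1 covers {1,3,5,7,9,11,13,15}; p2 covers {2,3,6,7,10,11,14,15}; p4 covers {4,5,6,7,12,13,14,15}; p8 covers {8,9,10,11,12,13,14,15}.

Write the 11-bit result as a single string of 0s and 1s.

11000011010

s1 (pos 1,3,5,7,9,11,13,15): 0⊕1⊕1⊕0⊕0⊕1⊕0⊕0 = 1
s2 (pos 2,3,6,7,10,11,14,15): 1⊕1⊕0⊕0⊕0⊕1⊕1⊕0 = 0
s4 (pos 4,5,6,7,12,13,14,15): 1⊕1⊕0⊕0⊕1⊕0⊕1⊕0 = 0
s8 (pos 8,9,10,11,12,13,14,15): 1⊕0⊕0⊕1⊕1⊕0⊕1⊕0 = 0
Syndrome s8…s1 = 0001 → error at position 1.
Flip position 1: 011110010011010 → 111110010011010
Read data bits from positions 3,5,6,7,9,10,11,12,13,14,15: 11000011010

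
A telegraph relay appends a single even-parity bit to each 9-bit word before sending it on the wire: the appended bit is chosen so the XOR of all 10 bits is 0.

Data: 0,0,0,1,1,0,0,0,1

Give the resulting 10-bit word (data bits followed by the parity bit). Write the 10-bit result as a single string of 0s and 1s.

XOR of the 9 data bits: 0⊕0⊕0⊕1⊕1⊕0⊕0⊕0⊕1 = 1
Parity bit = 1 (so all 10 bits XOR to 0).

0001100011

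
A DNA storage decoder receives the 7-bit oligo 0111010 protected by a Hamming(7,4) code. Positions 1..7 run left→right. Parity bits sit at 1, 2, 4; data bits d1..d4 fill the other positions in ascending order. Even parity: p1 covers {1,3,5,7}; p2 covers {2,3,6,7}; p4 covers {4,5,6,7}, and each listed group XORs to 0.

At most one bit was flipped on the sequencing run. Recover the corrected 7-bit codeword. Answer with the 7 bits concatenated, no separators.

s1 (pos 1,3,5,7): 0⊕1⊕0⊕0 = 1
s2 (pos 2,3,6,7): 1⊕1⊕1⊕0 = 1
s4 (pos 4,5,6,7): 1⊕0⊕1⊕0 = 0
Syndrome s4…s1 = 011 → error at position 3.
Flip position 3: 0111010 → 0101010

0101010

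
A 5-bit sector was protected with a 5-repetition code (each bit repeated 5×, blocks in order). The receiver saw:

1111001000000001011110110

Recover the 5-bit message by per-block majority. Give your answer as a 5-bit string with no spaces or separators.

Block 1 (11110): 4 ones → 1
Block 2 (01000): 1 one → 0
Block 3 (00000): 0 ones → 0
Block 4 (10111): 4 ones → 1
Block 5 (10110): 3 ones → 1

10011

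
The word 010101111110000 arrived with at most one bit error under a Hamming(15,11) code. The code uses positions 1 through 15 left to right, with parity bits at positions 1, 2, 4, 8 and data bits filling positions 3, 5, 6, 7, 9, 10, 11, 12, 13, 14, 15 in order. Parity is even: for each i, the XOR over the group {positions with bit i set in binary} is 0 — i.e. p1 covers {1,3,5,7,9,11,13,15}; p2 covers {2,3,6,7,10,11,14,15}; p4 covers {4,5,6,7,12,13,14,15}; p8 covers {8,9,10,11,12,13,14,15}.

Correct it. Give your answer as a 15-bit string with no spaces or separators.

s1 (pos 1,3,5,7,9,11,13,15): 0⊕0⊕0⊕1⊕1⊕1⊕0⊕0 = 1
s2 (pos 2,3,6,7,10,11,14,15): 1⊕0⊕1⊕1⊕1⊕1⊕0⊕0 = 1
s4 (pos 4,5,6,7,12,13,14,15): 1⊕0⊕1⊕1⊕0⊕0⊕0⊕0 = 1
s8 (pos 8,9,10,11,12,13,14,15): 1⊕1⊕1⊕1⊕0⊕0⊕0⊕0 = 0
Syndrome s8…s1 = 0111 → error at position 7.
Flip position 7: 010101111110000 → 010101011110000

010101011110000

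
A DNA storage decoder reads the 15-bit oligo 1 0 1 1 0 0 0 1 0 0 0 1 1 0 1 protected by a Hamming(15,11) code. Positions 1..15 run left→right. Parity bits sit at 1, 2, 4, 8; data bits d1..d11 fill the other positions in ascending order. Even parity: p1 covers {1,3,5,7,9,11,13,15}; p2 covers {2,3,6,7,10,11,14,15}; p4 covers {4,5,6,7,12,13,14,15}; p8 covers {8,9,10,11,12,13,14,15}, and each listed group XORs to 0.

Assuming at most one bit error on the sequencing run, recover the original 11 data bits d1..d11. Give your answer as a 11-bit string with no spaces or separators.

10000001101

s1 (pos 1,3,5,7,9,11,13,15): 1⊕1⊕0⊕0⊕0⊕0⊕1⊕1 = 0
s2 (pos 2,3,6,7,10,11,14,15): 0⊕1⊕0⊕0⊕0⊕0⊕0⊕1 = 0
s4 (pos 4,5,6,7,12,13,14,15): 1⊕0⊕0⊕0⊕1⊕1⊕0⊕1 = 0
s8 (pos 8,9,10,11,12,13,14,15): 1⊕0⊕0⊕0⊕1⊕1⊕0⊕1 = 0
Syndrome s8…s1 = 0000 → no error.
Read data bits from positions 3,5,6,7,9,10,11,12,13,14,15: 10000001101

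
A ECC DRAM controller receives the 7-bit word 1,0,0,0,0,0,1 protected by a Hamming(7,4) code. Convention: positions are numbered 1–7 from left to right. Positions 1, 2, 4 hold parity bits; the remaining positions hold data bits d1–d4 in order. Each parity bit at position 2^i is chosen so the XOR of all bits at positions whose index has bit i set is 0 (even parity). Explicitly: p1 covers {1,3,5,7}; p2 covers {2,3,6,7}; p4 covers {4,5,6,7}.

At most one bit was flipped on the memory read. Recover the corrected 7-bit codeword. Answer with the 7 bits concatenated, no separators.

s1 (pos 1,3,5,7): 1⊕0⊕0⊕1 = 0
s2 (pos 2,3,6,7): 0⊕0⊕0⊕1 = 1
s4 (pos 4,5,6,7): 0⊕0⊕0⊕1 = 1
Syndrome s4…s1 = 110 → error at position 6.
Flip position 6: 1000001 → 1000011

1000011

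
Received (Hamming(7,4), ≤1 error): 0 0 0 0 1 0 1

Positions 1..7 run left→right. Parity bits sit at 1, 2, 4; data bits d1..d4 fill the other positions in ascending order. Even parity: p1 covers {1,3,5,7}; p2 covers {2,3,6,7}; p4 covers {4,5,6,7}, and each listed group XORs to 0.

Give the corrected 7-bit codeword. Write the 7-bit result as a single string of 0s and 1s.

0100101

s1 (pos 1,3,5,7): 0⊕0⊕1⊕1 = 0
s2 (pos 2,3,6,7): 0⊕0⊕0⊕1 = 1
s4 (pos 4,5,6,7): 0⊕1⊕0⊕1 = 0
Syndrome s4…s1 = 010 → error at position 2.
Flip position 2: 0000101 → 0100101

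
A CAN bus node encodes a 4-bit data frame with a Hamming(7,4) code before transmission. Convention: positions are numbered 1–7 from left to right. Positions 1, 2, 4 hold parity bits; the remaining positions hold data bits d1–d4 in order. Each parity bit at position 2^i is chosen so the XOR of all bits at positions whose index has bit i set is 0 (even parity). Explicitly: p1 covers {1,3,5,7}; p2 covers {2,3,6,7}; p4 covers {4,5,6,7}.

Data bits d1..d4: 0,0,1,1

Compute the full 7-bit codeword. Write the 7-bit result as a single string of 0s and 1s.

Place data at non-parity positions: p1 p2 0 p4 0 1 1
p1 (pos 1,3,5,7): XOR of data positions = 0⊕0⊕1 = 1
p2 (pos 2,3,6,7): XOR of data positions = 0⊕1⊕1 = 0
p4 (pos 4,5,6,7): XOR of data positions = 0⊕1⊕1 = 0
Codeword: 1000011

1000011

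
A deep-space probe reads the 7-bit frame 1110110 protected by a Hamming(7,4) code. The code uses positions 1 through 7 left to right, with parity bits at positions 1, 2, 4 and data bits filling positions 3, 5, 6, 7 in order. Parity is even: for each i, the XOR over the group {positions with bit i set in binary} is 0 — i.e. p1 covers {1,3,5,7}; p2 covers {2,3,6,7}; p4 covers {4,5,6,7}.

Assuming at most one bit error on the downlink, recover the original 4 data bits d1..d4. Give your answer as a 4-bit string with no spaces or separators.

0110

s1 (pos 1,3,5,7): 1⊕1⊕1⊕0 = 1
s2 (pos 2,3,6,7): 1⊕1⊕1⊕0 = 1
s4 (pos 4,5,6,7): 0⊕1⊕1⊕0 = 0
Syndrome s4…s1 = 011 → error at position 3.
Flip position 3: 1110110 → 1100110
Read data bits from positions 3,5,6,7: 0110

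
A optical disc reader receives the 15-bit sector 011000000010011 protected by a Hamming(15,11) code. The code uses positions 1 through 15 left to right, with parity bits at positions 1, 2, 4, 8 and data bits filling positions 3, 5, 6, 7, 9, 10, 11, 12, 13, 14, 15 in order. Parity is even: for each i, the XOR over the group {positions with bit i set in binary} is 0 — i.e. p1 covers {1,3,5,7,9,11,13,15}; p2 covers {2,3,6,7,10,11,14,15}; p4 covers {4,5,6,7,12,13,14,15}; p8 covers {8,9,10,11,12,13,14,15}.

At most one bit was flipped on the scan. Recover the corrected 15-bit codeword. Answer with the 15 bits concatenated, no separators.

s1 (pos 1,3,5,7,9,11,13,15): 0⊕1⊕0⊕0⊕0⊕1⊕0⊕1 = 1
s2 (pos 2,3,6,7,10,11,14,15): 1⊕1⊕0⊕0⊕0⊕1⊕1⊕1 = 1
s4 (pos 4,5,6,7,12,13,14,15): 0⊕0⊕0⊕0⊕0⊕0⊕1⊕1 = 0
s8 (pos 8,9,10,11,12,13,14,15): 0⊕0⊕0⊕1⊕0⊕0⊕1⊕1 = 1
Syndrome s8…s1 = 1011 → error at position 11.
Flip position 11: 011000000010011 → 011000000000011

011000000000011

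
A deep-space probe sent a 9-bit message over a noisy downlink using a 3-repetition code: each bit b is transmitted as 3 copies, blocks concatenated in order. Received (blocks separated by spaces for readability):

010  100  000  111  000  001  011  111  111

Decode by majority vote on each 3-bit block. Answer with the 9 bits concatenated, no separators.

000100111

Block 1 (010): 1 one → 0
Block 2 (100): 1 one → 0
Block 3 (000): 0 ones → 0
Block 4 (111): 3 ones → 1
Block 5 (000): 0 ones → 0
Block 6 (001): 1 one → 0
Block 7 (011): 2 ones → 1
Block 8 (111): 3 ones → 1
Block 9 (111): 3 ones → 1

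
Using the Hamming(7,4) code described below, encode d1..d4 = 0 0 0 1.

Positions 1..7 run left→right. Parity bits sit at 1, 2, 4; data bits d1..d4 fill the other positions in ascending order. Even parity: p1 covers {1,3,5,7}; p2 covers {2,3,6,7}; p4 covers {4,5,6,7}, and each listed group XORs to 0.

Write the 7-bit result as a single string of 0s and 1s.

1101001

Place data at non-parity positions: p1 p2 0 p4 0 0 1
p1 (pos 1,3,5,7): XOR of data positions = 0⊕0⊕1 = 1
p2 (pos 2,3,6,7): XOR of data positions = 0⊕0⊕1 = 1
p4 (pos 4,5,6,7): XOR of data positions = 0⊕0⊕1 = 1
Codeword: 1101001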